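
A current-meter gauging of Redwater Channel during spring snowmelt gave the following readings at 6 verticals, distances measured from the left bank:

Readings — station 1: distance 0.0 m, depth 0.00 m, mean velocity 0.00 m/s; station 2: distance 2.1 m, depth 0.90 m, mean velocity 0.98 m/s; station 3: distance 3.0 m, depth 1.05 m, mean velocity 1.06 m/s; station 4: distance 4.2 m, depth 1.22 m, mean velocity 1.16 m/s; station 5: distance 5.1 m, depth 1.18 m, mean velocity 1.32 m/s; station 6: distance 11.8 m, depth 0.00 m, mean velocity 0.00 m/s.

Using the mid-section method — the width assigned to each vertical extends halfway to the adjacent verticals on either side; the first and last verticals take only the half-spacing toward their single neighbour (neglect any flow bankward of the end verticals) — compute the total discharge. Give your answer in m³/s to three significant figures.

w_2 = (3.0 − 0.0)/2 = 1.5 m; q_2 = 0.98 × 0.90 × 1.5 = 1.323 m³/s
w_3 = (4.2 − 2.1)/2 = 1.05 m; q_3 = 1.06 × 1.05 × 1.05 = 1.169 m³/s
w_4 = (5.1 − 3.0)/2 = 1.05 m; q_4 = 1.16 × 1.22 × 1.05 = 1.486 m³/s
w_5 = (11.8 − 4.2)/2 = 3.8 m; q_5 = 1.32 × 1.18 × 3.8 = 5.919 m³/s
Stations 1, 6 contribute zero (depth or velocity is 0).
Q = Σ qᵢ = 9.896 m³/s

9.90 m³/s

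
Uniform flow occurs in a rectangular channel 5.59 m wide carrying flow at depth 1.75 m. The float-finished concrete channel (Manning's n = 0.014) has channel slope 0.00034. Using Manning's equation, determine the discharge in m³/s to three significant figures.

A = b·y = 5.59 × 1.75 = 9.783 m²
P = b + 2y = 5.59 + 2×1.75 = 9.090 m
R = A/P = 9.783/9.090 = 1.076 m
Q = (1/n)·A·R^(2/3)·S^(1/2) = (1/0.014) × 9.783 × 1.076^(2/3) × 0.00034^(1/2) = 13.53 m³/s

13.5 m³/s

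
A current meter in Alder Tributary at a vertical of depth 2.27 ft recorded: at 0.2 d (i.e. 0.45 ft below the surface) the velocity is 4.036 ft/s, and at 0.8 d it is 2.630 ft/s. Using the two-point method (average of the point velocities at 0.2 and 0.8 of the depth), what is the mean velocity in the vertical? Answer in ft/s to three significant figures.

v̄ = (4.036 + 2.630) / 2 = 3.333 ft/s

3.33 ft/s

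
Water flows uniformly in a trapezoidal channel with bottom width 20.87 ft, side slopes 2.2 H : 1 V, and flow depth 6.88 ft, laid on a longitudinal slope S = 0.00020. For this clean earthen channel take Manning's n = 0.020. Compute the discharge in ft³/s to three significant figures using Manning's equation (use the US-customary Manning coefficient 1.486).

A = (b + z·y)·y = (20.87 + 2.2×6.88)×6.88 = 247.7 ft²
P = b + 2y√(1+z²) = 20.87 + 2×6.88×√(1+2.2²) = 54.12 ft
R = A/P = 247.7/54.12 = 4.577 ft
Q = (1.486/n)·A·R^(2/3)·S^(1/2) = (1.486/0.020) × 247.7 × 4.577^(2/3) × 0.00020^(1/2) = 717.6 ft³/s

718 ft³/s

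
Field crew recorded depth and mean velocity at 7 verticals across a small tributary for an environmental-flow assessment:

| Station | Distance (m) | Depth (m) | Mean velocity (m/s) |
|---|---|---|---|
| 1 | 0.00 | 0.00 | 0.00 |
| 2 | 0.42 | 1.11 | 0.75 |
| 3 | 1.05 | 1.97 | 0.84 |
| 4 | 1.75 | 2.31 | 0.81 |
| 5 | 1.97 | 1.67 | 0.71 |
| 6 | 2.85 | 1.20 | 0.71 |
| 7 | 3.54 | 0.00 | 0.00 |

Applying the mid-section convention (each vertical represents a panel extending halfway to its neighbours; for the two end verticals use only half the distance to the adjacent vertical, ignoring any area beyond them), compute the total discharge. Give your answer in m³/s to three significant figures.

w_2 = (1.05 − 0.00)/2 = 0.525 m; q_2 = 0.75 × 1.11 × 0.525 = 0.4371 m³/s
w_3 = (1.75 − 0.42)/2 = 0.665 m; q_3 = 0.84 × 1.97 × 0.665 = 1.100 m³/s
w_4 = (1.97 − 1.05)/2 = 0.46 m; q_4 = 0.81 × 2.31 × 0.46 = 0.8607 m³/s
w_5 = (2.85 − 1.75)/2 = 0.55 m; q_5 = 0.71 × 1.67 × 0.55 = 0.6521 m³/s
w_6 = (3.54 − 1.97)/2 = 0.785 m; q_6 = 0.71 × 1.20 × 0.785 = 0.6688 m³/s
Stations 1, 7 contribute zero (depth or velocity is 0).
Q = Σ qᵢ = 3.719 m³/s

3.72 m³/s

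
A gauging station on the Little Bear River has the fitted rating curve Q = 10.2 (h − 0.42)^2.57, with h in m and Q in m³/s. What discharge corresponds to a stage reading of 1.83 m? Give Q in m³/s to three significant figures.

24.7 m³/s

Q = 10.2 × (1.83 − 0.42)^2.57 = 10.2 × 1.41^2.57 = 24.67 m³/s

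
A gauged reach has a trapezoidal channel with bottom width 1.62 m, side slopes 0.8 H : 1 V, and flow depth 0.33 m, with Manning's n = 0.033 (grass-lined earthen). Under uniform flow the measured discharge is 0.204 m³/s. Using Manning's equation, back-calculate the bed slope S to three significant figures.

A = (b + z·y)·y = (1.62 + 0.8×0.33)×0.33 = 0.6217 m²
P = b + 2y√(1+z²) = 1.62 + 2×0.33×√(1+0.8²) = 2.465 m
R = A/P = 0.6217/2.465 = 0.2522 m
S = (Q·n / (1·A·R^(2/3)))² = (0.204×0.033 / (1×0.6217×0.3992))² = 0.0007358

0.000736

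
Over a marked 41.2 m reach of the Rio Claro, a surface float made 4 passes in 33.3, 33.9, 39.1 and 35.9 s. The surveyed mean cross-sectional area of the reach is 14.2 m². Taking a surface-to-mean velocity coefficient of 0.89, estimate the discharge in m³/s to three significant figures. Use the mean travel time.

t̄ = (33.3 + 33.9 + 39.1 + 35.9) / 4 = 35.55 s
v_surface = L / t̄ = 41.2 / 35.55 = 1.159 m/s
v_mean = 0.89 × 1.159 = 1.031 m/s
Q = A × v_mean = 14.2 × 1.031 = 14.65 m³/s

14.6 m³/s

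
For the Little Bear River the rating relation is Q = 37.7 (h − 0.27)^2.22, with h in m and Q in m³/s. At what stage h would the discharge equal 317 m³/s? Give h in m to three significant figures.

2.88 m

h − h₀ = (Q/C)^(1/b) = (317/37.7)^(1/2.22) = 2.609 m
h = 0.27 + 2.609 = 2.879 m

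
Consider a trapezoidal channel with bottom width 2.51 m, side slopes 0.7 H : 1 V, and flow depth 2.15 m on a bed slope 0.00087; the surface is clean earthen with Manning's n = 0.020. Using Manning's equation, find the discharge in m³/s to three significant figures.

A = (b + z·y)·y = (2.51 + 0.7×2.15)×2.15 = 8.632 m²
P = b + 2y√(1+z²) = 2.51 + 2×2.15×√(1+0.7²) = 7.759 m
R = A/P = 8.632/7.759 = 1.113 m
Q = (1/n)·A·R^(2/3)·S^(1/2) = (1/0.020) × 8.632 × 1.113^(2/3) × 0.00087^(1/2) = 13.67 m³/s

13.7 m³/s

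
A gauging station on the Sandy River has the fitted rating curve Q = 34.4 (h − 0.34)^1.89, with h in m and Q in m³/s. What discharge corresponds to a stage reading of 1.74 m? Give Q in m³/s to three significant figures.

65.0 m³/s

Q = 34.4 × (1.74 − 0.34)^1.89 = 34.4 × 1.4^1.89 = 64.97 m³/s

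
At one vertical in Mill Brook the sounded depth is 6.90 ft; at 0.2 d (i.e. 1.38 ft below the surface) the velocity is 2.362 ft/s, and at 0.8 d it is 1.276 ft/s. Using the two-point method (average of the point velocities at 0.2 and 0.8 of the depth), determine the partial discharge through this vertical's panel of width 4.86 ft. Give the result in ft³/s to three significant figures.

61.0 ft³/s

v̄ = (2.362 + 1.276) / 2 = 1.819 ft/s
q = v̄ × d × w = 1.819 × 6.90 × 4.86 = 61.00 ft³/s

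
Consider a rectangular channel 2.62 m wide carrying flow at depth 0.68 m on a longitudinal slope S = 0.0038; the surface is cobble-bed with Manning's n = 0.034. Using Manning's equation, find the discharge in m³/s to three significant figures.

1.89 m³/s

A = b·y = 2.62 × 0.68 = 1.782 m²
P = b + 2y = 2.62 + 2×0.68 = 3.980 m
R = A/P = 1.782/3.980 = 0.4476 m
Q = (1/n)·A·R^(2/3)·S^(1/2) = (1/0.034) × 1.782 × 0.4476^(2/3) × 0.0038^(1/2) = 1.890 m³/s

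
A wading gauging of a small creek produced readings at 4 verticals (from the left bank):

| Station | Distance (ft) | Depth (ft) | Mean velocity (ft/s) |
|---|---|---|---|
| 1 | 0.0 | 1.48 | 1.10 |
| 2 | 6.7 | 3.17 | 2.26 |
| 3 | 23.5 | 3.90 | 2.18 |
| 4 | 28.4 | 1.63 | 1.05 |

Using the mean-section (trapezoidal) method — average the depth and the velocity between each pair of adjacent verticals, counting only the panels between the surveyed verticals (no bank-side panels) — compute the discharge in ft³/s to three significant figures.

180 ft³/s

Panel 1-2: Δb = 6.7 ft, d̄ = (1.48+3.17)/2 = 2.325, v̄ = (1.10+2.26)/2 = 1.68 → q = 6.7×2.325×1.68 = 26.17 ft³/s
Panel 2-3: Δb = 16.8 ft, d̄ = (3.17+3.90)/2 = 3.535, v̄ = (2.26+2.18)/2 = 2.22 → q = 16.8×3.535×2.22 = 131.8 ft³/s
Panel 3-4: Δb = 4.9 ft, d̄ = (3.90+1.63)/2 = 2.765, v̄ = (2.18+1.05)/2 = 1.615 → q = 4.9×2.765×1.615 = 21.88 ft³/s
Q = Σ q = 179.9 ft³/s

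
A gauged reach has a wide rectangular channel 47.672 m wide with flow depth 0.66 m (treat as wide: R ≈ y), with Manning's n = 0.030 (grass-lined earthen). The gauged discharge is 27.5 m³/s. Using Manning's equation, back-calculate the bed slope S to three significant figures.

0.00120

A = b·y = 47.672 × 0.66 = 31.46 m²
Wide channel: R ≈ y = 0.66 m
S = (Q·n / (1·A·R^(2/3)))² = (27.5×0.030 / (1×31.46×0.7580))² = 0.001196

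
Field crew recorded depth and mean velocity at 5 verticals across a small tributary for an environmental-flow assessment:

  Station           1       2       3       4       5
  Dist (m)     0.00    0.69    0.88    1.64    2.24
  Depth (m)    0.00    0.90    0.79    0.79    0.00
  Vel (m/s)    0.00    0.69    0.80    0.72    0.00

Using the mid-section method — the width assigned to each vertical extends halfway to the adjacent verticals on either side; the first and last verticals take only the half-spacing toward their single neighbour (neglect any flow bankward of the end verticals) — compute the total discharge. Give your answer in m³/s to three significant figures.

0.960 m³/s

w_2 = (0.88 − 0.00)/2 = 0.44 m; q_2 = 0.69 × 0.90 × 0.44 = 0.2732 m³/s
w_3 = (1.64 − 0.69)/2 = 0.475 m; q_3 = 0.80 × 0.79 × 0.475 = 0.3002 m³/s
w_4 = (2.24 − 0.88)/2 = 0.68 m; q_4 = 0.72 × 0.79 × 0.68 = 0.3868 m³/s
Stations 1, 5 contribute zero (depth or velocity is 0).
Q = Σ qᵢ = 0.9602 m³/s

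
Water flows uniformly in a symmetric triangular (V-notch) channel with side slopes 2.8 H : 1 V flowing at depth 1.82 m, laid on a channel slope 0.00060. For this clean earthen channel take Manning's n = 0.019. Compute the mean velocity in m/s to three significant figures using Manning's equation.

A = z·y² = 2.8×1.82² = 9.275 m²
P = 2y√(1+z²) = 2×1.82×√(1+2.8²) = 10.82 m
R = A/P = 9.275/10.82 = 0.8570 m
Q = (1/n)·A·R^(2/3)·S^(1/2) = (1/0.019) × 9.275 × 0.8570^(2/3) × 0.00060^(1/2) = 10.79 m³/s
V = Q/A = 10.79/9.275 = 1.163 m/s

1.16 m/s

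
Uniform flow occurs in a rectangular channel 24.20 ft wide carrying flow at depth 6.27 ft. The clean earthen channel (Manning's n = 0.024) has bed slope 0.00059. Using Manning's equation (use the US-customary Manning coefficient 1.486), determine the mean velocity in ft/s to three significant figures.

A = b·y = 24.20 × 6.27 = 151.7 ft²
P = b + 2y = 24.20 + 2×6.27 = 36.74 ft
R = A/P = 151.7/36.74 = 4.130 ft
Q = (1.486/n)·A·R^(2/3)·S^(1/2) = (1.486/0.024) × 151.7 × 4.130^(2/3) × 0.00059^(1/2) = 587.4 ft³/s
V = Q/A = 587.4/151.7 = 3.871 ft/s

3.87 ft/s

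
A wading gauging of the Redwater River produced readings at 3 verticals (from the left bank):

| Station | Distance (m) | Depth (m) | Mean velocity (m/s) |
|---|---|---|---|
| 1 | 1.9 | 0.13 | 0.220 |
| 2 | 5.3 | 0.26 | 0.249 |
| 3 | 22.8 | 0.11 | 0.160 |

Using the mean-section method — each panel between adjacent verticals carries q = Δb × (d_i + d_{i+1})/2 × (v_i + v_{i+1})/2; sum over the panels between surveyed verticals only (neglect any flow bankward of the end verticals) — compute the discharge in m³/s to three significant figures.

Panel 1-2: Δb = 3.4 m, d̄ = (0.13+0.26)/2 = 0.195, v̄ = (0.220+0.249)/2 = 0.2345 → q = 3.4×0.195×0.2345 = 0.1555 m³/s
Panel 2-3: Δb = 17.5 m, d̄ = (0.26+0.11)/2 = 0.185, v̄ = (0.249+0.160)/2 = 0.2045 → q = 17.5×0.185×0.2045 = 0.6621 m³/s
Q = Σ q = 0.8175 m³/s

0.818 m³/s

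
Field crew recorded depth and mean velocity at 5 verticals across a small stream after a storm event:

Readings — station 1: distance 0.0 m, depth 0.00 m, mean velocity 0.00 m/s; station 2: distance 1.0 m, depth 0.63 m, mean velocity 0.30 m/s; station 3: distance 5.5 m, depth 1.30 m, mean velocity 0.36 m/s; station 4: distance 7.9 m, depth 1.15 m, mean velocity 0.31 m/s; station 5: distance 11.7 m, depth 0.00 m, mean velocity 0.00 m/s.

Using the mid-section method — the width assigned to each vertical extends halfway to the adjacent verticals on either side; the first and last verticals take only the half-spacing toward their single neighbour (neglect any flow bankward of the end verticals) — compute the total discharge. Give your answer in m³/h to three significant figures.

w_2 = (5.5 − 0.0)/2 = 2.75 m; q_2 = 0.30 × 0.63 × 2.75 = 0.5198 m³/s
w_3 = (7.9 − 1.0)/2 = 3.45 m; q_3 = 0.36 × 1.30 × 3.45 = 1.615 m³/s
w_4 = (11.7 − 5.5)/2 = 3.1 m; q_4 = 0.31 × 1.15 × 3.1 = 1.105 m³/s
Stations 1, 5 contribute zero (depth or velocity is 0).
Q = Σ qᵢ = 3.240 m³/s
= 3.240 × 3600 = 11660 m³/h

11700 m³/h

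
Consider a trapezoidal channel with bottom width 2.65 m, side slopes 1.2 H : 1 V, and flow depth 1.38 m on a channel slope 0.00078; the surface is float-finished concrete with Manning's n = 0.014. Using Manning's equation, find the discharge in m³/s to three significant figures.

A = (b + z·y)·y = (2.65 + 1.2×1.38)×1.38 = 5.942 m²
P = b + 2y√(1+z²) = 2.65 + 2×1.38×√(1+1.2²) = 6.961 m
R = A/P = 5.942/6.961 = 0.8536 m
Q = (1/n)·A·R^(2/3)·S^(1/2) = (1/0.014) × 5.942 × 0.8536^(2/3) × 0.00078^(1/2) = 10.67 m³/s

10.7 m³/s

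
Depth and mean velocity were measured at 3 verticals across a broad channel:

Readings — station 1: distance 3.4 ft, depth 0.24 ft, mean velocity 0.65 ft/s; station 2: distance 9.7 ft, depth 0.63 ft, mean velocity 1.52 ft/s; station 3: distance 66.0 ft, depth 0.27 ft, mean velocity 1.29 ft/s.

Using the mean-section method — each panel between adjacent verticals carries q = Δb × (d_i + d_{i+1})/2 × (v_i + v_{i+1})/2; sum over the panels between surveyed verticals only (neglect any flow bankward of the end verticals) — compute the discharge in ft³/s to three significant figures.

Panel 1-2: Δb = 6.3 ft, d̄ = (0.24+0.63)/2 = 0.435, v̄ = (0.65+1.52)/2 = 1.085 → q = 6.3×0.435×1.085 = 2.973 ft³/s
Panel 2-3: Δb = 56.3 ft, d̄ = (0.63+0.27)/2 = 0.45, v̄ = (1.52+1.29)/2 = 1.405 → q = 56.3×0.45×1.405 = 35.60 ft³/s
Q = Σ q = 38.57 ft³/s

38.6 ft³/s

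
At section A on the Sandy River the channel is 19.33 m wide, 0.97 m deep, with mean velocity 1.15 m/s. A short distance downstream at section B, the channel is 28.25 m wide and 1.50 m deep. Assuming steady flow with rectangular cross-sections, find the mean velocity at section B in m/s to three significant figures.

Q = A₁V₁ = (19.33×0.97) × 1.15 = 21.56 m³/s
A₂ = 28.25 × 1.50 = 42.38 m²
V₂ = Q/A₂ = 21.56/42.38 = 0.5089 m/s

0.509 m/s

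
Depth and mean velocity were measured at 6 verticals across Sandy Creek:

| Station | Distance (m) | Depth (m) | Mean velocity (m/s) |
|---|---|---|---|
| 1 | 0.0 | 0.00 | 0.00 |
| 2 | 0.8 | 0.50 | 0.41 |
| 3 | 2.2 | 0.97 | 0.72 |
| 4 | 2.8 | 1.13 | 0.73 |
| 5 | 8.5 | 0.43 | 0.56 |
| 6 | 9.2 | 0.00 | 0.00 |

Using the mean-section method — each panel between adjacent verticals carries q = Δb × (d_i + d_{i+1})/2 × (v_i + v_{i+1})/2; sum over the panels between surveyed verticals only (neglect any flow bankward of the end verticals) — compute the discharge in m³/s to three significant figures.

Panel 1-2: Δb = 0.8 m, d̄ = (0.00+0.50)/2 = 0.25, v̄ = (0.00+0.41)/2 = 0.205 → q = 0.8×0.25×0.205 = 0.04100 m³/s
Panel 2-3: Δb = 1.4 m, d̄ = (0.50+0.97)/2 = 0.735, v̄ = (0.41+0.72)/2 = 0.565 → q = 1.4×0.735×0.565 = 0.5814 m³/s
Panel 3-4: Δb = 0.6 m, d̄ = (0.97+1.13)/2 = 1.05, v̄ = (0.72+0.73)/2 = 0.725 → q = 0.6×1.05×0.725 = 0.4568 m³/s
Panel 4-5: Δb = 5.7 m, d̄ = (1.13+0.43)/2 = 0.78, v̄ = (0.73+0.56)/2 = 0.645 → q = 5.7×0.78×0.645 = 2.868 m³/s
Panel 5-6: Δb = 0.7 m, d̄ = (0.43+0.00)/2 = 0.215, v̄ = (0.56+0.00)/2 = 0.28 → q = 0.7×0.215×0.28 = 0.04214 m³/s
Q = Σ q = 3.989 m³/s

3.99 m³/s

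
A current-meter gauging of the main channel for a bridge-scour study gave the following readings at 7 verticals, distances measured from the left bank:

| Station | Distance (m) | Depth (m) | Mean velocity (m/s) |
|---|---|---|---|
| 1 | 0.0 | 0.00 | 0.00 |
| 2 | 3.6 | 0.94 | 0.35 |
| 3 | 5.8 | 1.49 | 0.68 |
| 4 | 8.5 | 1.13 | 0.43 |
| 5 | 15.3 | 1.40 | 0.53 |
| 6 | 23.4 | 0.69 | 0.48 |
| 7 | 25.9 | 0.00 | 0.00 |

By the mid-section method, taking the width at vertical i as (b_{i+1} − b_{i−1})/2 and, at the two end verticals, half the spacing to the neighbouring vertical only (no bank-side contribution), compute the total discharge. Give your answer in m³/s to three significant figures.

w_2 = (5.8 − 0.0)/2 = 2.9 m; q_2 = 0.35 × 0.94 × 2.9 = 0.9541 m³/s
w_3 = (8.5 − 3.6)/2 = 2.45 m; q_3 = 0.68 × 1.49 × 2.45 = 2.482 m³/s
w_4 = (15.3 − 5.8)/2 = 4.75 m; q_4 = 0.43 × 1.13 × 4.75 = 2.308 m³/s
w_5 = (23.4 − 8.5)/2 = 7.45 m; q_5 = 0.53 × 1.40 × 7.45 = 5.528 m³/s
w_6 = (25.9 − 15.3)/2 = 5.3 m; q_6 = 0.48 × 0.69 × 5.3 = 1.755 m³/s
Stations 1, 7 contribute zero (depth or velocity is 0).
Q = Σ qᵢ = 13.03 m³/s

13.0 m³/s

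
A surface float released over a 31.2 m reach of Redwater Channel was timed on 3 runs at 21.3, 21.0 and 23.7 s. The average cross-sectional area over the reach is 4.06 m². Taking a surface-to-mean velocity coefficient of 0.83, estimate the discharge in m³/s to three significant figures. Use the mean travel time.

4.78 m³/s

t̄ = (21.3 + 21.0 + 23.7) / 3 = 22 s
v_surface = L / t̄ = 31.2 / 22 = 1.418 m/s
v_mean = 0.83 × 1.418 = 1.177 m/s
Q = A × v_mean = 4.06 × 1.177 = 4.779 m³/s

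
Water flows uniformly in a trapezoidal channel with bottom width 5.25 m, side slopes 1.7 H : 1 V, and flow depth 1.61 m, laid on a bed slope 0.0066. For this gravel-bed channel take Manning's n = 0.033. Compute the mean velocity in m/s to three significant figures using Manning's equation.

A = (b + z·y)·y = (5.25 + 1.7×1.61)×1.61 = 12.86 m²
P = b + 2y√(1+z²) = 5.25 + 2×1.61×√(1+1.7²) = 11.60 m
R = A/P = 12.86/11.60 = 1.108 m
Q = (1/n)·A·R^(2/3)·S^(1/2) = (1/0.033) × 12.86 × 1.108^(2/3) × 0.0066^(1/2) = 33.91 m³/s
V = Q/A = 33.91/12.86 = 2.637 m/s

2.64 m/s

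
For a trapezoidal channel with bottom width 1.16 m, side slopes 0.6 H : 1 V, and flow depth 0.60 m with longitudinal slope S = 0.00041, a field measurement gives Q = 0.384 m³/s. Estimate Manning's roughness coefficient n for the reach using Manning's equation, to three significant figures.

0.0242

A = (b + z·y)·y = (1.16 + 0.6×0.60)×0.60 = 0.9120 m²
P = b + 2y√(1+z²) = 1.16 + 2×0.60×√(1+0.6²) = 2.559 m
R = A/P = 0.9120/2.559 = 0.3563 m
n = (1/Q)·A·R^(2/3)·S^(1/2) = (1/0.384) × 0.9120 × 0.5026 × 0.02025 = 0.02417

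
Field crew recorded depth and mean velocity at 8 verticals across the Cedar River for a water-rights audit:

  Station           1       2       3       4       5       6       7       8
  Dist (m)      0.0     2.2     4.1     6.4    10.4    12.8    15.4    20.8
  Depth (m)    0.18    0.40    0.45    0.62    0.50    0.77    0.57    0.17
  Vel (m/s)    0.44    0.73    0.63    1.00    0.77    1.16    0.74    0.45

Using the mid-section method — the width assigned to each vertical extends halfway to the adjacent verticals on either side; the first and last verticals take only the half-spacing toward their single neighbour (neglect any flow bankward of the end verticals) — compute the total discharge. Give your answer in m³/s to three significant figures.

w_1 = (2.2 − 0.0)/2 = 1.1 m; q_1 = 0.44 × 0.18 × 1.1 = 0.08712 m³/s
w_2 = (4.1 − 0.0)/2 = 2.05 m; q_2 = 0.73 × 0.40 × 2.05 = 0.5986 m³/s
w_3 = (6.4 − 2.2)/2 = 2.1 m; q_3 = 0.63 × 0.45 × 2.1 = 0.5954 m³/s
w_4 = (10.4 − 4.1)/2 = 3.15 m; q_4 = 1.00 × 0.62 × 3.15 = 1.953 m³/s
w_5 = (12.8 − 6.4)/2 = 3.2 m; q_5 = 0.77 × 0.50 × 3.2 = 1.232 m³/s
w_6 = (15.4 − 10.4)/2 = 2.5 m; q_6 = 1.16 × 0.77 × 2.5 = 2.233 m³/s
w_7 = (20.8 − 12.8)/2 = 4 m; q_7 = 0.74 × 0.57 × 4 = 1.687 m³/s
w_8 = (20.8 − 15.4)/2 = 2.7 m; q_8 = 0.45 × 0.17 × 2.7 = 0.2066 m³/s
Q = Σ qᵢ = 8.593 m³/s

8.59 m³/s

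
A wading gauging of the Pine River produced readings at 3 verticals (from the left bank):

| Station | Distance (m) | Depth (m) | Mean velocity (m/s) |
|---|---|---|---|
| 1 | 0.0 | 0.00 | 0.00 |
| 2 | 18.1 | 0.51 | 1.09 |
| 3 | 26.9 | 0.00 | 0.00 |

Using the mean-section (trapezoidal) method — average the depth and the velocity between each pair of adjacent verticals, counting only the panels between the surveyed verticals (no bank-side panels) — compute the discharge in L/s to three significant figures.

3740 L/s

Panel 1-2: Δb = 18.1 m, d̄ = (0.00+0.51)/2 = 0.255, v̄ = (0.00+1.09)/2 = 0.545 → q = 18.1×0.255×0.545 = 2.515 m³/s
Panel 2-3: Δb = 8.8 m, d̄ = (0.51+0.00)/2 = 0.255, v̄ = (1.09+0.00)/2 = 0.545 → q = 8.8×0.255×0.545 = 1.223 m³/s
Q = Σ q = 3.738 m³/s
= 3.738 × 1000 = 3738 L/s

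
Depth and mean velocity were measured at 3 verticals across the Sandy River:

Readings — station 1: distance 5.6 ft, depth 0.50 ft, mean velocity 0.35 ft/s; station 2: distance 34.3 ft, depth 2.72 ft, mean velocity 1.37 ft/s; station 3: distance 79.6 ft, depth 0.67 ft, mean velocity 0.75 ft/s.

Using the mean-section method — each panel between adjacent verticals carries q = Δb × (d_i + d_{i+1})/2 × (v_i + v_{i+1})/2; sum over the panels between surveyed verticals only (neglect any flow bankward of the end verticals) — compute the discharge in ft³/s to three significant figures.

121 ft³/s

Panel 1-2: Δb = 28.7 ft, d̄ = (0.50+2.72)/2 = 1.61, v̄ = (0.35+1.37)/2 = 0.86 → q = 28.7×1.61×0.86 = 39.74 ft³/s
Panel 2-3: Δb = 45.3 ft, d̄ = (2.72+0.67)/2 = 1.695, v̄ = (1.37+0.75)/2 = 1.06 → q = 45.3×1.695×1.06 = 81.39 ft³/s
Q = Σ q = 121.1 ft³/s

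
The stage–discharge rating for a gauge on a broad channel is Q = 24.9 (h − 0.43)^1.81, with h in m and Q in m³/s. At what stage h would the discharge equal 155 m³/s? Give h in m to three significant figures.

h − h₀ = (Q/C)^(1/b) = (155/24.9)^(1/1.81) = 2.746 m
h = 0.43 + 2.746 = 3.176 m

3.18 m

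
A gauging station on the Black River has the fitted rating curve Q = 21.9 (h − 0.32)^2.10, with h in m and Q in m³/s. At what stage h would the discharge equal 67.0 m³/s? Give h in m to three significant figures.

h − h₀ = (Q/C)^(1/b) = (67.0/21.9)^(1/2.10) = 1.703 m
h = 0.32 + 1.703 = 2.023 m

2.02 m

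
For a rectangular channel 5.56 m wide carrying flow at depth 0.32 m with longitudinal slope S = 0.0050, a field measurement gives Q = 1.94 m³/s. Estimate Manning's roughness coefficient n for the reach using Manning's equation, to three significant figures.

A = b·y = 5.56 × 0.32 = 1.779 m²
P = b + 2y = 5.56 + 2×0.32 = 6.200 m
R = A/P = 1.779/6.200 = 0.2870 m
n = (1/Q)·A·R^(2/3)·S^(1/2) = (1/1.94) × 1.779 × 0.4351 × 0.07071 = 0.02821

0.0282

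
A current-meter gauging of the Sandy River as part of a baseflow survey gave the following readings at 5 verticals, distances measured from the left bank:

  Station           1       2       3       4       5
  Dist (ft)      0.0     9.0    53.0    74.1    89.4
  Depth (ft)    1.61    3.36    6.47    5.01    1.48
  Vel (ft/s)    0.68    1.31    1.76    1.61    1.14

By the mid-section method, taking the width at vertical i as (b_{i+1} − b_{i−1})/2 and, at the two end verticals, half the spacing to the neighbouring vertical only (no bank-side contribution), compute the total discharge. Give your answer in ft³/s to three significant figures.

652 ft³/s

w_1 = (9.0 − 0.0)/2 = 4.5 ft; q_1 = 0.68 × 1.61 × 4.5 = 4.927 ft³/s
w_2 = (53.0 − 0.0)/2 = 26.5 ft; q_2 = 1.31 × 3.36 × 26.5 = 116.6 ft³/s
w_3 = (74.1 − 9.0)/2 = 32.55 ft; q_3 = 1.76 × 6.47 × 32.55 = 370.7 ft³/s
w_4 = (89.4 − 53.0)/2 = 18.2 ft; q_4 = 1.61 × 5.01 × 18.2 = 146.8 ft³/s
w_5 = (89.4 − 74.1)/2 = 7.65 ft; q_5 = 1.14 × 1.48 × 7.65 = 12.91 ft³/s
Q = Σ qᵢ = 651.9 ft³/s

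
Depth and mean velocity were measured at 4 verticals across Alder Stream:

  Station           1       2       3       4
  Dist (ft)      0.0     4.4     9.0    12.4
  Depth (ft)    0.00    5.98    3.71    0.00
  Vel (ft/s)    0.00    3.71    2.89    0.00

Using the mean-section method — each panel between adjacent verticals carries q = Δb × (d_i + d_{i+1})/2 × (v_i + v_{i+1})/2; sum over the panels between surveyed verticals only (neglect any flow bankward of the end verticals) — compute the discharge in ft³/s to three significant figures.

Panel 1-2: Δb = 4.4 ft, d̄ = (0.00+5.98)/2 = 2.99, v̄ = (0.00+3.71)/2 = 1.855 → q = 4.4×2.99×1.855 = 24.40 ft³/s
Panel 2-3: Δb = 4.6 ft, d̄ = (5.98+3.71)/2 = 4.845, v̄ = (3.71+2.89)/2 = 3.3 → q = 4.6×4.845×3.3 = 73.55 ft³/s
Panel 3-4: Δb = 3.4 ft, d̄ = (3.71+0.00)/2 = 1.855, v̄ = (2.89+0.00)/2 = 1.445 → q = 3.4×1.855×1.445 = 9.114 ft³/s
Q = Σ q = 107.1 ft³/s

107 ft³/s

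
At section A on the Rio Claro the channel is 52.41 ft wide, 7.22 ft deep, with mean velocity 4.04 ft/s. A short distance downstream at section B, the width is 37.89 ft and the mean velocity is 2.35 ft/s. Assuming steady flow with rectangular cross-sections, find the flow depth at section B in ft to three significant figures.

17.2 ft

Q = A₁V₁ = (52.41×7.22) × 4.04 = 1529 ft³/s
d₂ = Q/(b₂ V₂) = 1529/(37.89×2.35) = 17.17 ft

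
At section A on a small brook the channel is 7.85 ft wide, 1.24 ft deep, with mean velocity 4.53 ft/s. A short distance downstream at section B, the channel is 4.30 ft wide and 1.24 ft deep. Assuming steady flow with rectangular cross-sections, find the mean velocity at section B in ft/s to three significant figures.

Q = A₁V₁ = (7.85×1.24) × 4.53 = 44.10 ft³/s
A₂ = 4.30 × 1.24 = 5.332 ft²
V₂ = Q/A₂ = 44.10/5.332 = 8.270 ft/s

8.27 ft/s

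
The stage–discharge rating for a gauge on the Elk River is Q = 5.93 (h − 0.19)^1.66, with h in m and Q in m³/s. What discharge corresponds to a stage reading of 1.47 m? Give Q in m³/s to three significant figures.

Q = 5.93 × (1.47 − 0.19)^1.66 = 5.93 × 1.28^1.66 = 8.934 m³/s

8.93 m³/s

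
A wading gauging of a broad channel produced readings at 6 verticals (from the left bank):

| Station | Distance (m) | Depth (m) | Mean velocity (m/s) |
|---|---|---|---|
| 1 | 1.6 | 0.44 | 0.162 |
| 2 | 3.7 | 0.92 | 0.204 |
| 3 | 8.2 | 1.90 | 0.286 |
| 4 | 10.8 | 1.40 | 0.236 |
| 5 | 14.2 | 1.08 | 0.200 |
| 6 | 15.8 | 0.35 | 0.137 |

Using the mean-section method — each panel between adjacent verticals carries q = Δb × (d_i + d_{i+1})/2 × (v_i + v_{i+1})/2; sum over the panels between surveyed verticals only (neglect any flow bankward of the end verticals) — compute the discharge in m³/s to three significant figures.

4.05 m³/s

Panel 1-2: Δb = 2.1 m, d̄ = (0.44+0.92)/2 = 0.68, v̄ = (0.162+0.204)/2 = 0.183 → q = 2.1×0.68×0.183 = 0.2613 m³/s
Panel 2-3: Δb = 4.5 m, d̄ = (0.92+1.90)/2 = 1.41, v̄ = (0.204+0.286)/2 = 0.245 → q = 4.5×1.41×0.245 = 1.555 m³/s
Panel 3-4: Δb = 2.6 m, d̄ = (1.90+1.40)/2 = 1.65, v̄ = (0.286+0.236)/2 = 0.261 → q = 2.6×1.65×0.261 = 1.120 m³/s
Panel 4-5: Δb = 3.4 m, d̄ = (1.40+1.08)/2 = 1.24, v̄ = (0.236+0.200)/2 = 0.218 → q = 3.4×1.24×0.218 = 0.9191 m³/s
Panel 5-6: Δb = 1.6 m, d̄ = (1.08+0.35)/2 = 0.715, v̄ = (0.200+0.137)/2 = 0.1685 → q = 1.6×0.715×0.1685 = 0.1928 m³/s
Q = Σ q = 4.047 m³/s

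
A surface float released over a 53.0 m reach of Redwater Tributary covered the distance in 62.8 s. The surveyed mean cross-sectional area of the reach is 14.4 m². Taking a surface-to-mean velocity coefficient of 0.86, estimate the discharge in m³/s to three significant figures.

v_surface = L / t̄ = 53.0 / 62.8 = 0.8439 m/s
v_mean = 0.86 × 0.8439 = 0.7258 m/s
Q = A × v_mean = 14.4 × 0.7258 = 10.45 m³/s

10.5 m³/s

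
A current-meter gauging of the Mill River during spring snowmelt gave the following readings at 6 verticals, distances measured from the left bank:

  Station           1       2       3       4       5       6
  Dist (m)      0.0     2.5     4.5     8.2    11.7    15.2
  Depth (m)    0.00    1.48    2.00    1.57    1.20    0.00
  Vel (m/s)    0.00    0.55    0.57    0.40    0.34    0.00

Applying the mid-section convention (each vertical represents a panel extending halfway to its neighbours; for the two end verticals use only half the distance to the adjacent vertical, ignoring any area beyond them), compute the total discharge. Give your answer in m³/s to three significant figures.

w_2 = (4.5 − 0.0)/2 = 2.25 m; q_2 = 0.55 × 1.48 × 2.25 = 1.832 m³/s
w_3 = (8.2 − 2.5)/2 = 2.85 m; q_3 = 0.57 × 2.00 × 2.85 = 3.249 m³/s
w_4 = (11.7 − 4.5)/2 = 3.6 m; q_4 = 0.40 × 1.57 × 3.6 = 2.261 m³/s
w_5 = (15.2 − 8.2)/2 = 3.5 m; q_5 = 0.34 × 1.20 × 3.5 = 1.428 m³/s
Stations 1, 6 contribute zero (depth or velocity is 0).
Q = Σ qᵢ = 8.769 m³/s

8.77 m³/s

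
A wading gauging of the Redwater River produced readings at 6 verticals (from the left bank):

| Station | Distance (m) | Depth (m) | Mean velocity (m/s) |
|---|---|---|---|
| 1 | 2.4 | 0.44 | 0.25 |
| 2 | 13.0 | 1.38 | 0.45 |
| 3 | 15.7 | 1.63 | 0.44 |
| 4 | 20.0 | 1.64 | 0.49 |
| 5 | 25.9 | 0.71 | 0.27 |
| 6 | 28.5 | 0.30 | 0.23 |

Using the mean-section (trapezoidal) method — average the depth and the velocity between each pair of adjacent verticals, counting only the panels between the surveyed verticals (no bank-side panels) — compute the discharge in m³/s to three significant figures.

Panel 1-2: Δb = 10.6 m, d̄ = (0.44+1.38)/2 = 0.91, v̄ = (0.25+0.45)/2 = 0.35 → q = 10.6×0.91×0.35 = 3.376 m³/s
Panel 2-3: Δb = 2.7 m, d̄ = (1.38+1.63)/2 = 1.505, v̄ = (0.45+0.44)/2 = 0.445 → q = 2.7×1.505×0.445 = 1.808 m³/s
Panel 3-4: Δb = 4.3 m, d̄ = (1.63+1.64)/2 = 1.635, v̄ = (0.44+0.49)/2 = 0.465 → q = 4.3×1.635×0.465 = 3.269 m³/s
Panel 4-5: Δb = 5.9 m, d̄ = (1.64+0.71)/2 = 1.175, v̄ = (0.49+0.27)/2 = 0.38 → q = 5.9×1.175×0.38 = 2.634 m³/s
Panel 5-6: Δb = 2.6 m, d̄ = (0.71+0.30)/2 = 0.505, v̄ = (0.27+0.23)/2 = 0.25 → q = 2.6×0.505×0.25 = 0.3283 m³/s
Q = Σ q = 11.42 m³/s

11.4 m³/s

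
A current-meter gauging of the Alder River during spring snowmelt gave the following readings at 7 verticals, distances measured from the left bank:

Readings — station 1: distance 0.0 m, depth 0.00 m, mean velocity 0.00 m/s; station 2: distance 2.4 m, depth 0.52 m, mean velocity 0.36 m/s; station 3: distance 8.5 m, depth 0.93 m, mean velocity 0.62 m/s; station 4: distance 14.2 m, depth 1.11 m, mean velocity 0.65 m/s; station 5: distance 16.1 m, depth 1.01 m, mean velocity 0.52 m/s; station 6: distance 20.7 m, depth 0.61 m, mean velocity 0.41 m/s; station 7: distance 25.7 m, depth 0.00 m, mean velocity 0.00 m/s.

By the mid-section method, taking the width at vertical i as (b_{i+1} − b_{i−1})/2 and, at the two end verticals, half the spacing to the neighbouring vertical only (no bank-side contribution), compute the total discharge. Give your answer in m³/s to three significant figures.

9.85 m³/s

w_2 = (8.5 − 0.0)/2 = 4.25 m; q_2 = 0.36 × 0.52 × 4.25 = 0.7956 m³/s
w_3 = (14.2 − 2.4)/2 = 5.9 m; q_3 = 0.62 × 0.93 × 5.9 = 3.402 m³/s
w_4 = (16.1 − 8.5)/2 = 3.8 m; q_4 = 0.65 × 1.11 × 3.8 = 2.742 m³/s
w_5 = (20.7 − 14.2)/2 = 3.25 m; q_5 = 0.52 × 1.01 × 3.25 = 1.707 m³/s
w_6 = (25.7 − 16.1)/2 = 4.8 m; q_6 = 0.41 × 0.61 × 4.8 = 1.200 m³/s
Stations 1, 7 contribute zero (depth or velocity is 0).
Q = Σ qᵢ = 9.847 m³/s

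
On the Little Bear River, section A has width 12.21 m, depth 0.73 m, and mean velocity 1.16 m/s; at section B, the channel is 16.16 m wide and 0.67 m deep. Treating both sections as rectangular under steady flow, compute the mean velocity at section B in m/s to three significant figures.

0.955 m/s

Q = A₁V₁ = (12.21×0.73) × 1.16 = 10.34 m³/s
A₂ = 16.16 × 0.67 = 10.83 m²
V₂ = Q/A₂ = 10.34/10.83 = 0.9549 m/s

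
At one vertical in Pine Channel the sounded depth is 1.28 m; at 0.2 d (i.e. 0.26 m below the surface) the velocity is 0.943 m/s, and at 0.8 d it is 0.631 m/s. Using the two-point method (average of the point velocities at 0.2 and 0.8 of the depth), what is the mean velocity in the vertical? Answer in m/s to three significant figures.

0.787 m/s

v̄ = (0.943 + 0.631) / 2 = 0.7870 m/s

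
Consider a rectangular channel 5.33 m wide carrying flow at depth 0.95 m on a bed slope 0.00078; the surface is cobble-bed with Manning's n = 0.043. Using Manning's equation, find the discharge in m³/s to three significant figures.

2.59 m³/s

A = b·y = 5.33 × 0.95 = 5.064 m²
P = b + 2y = 5.33 + 2×0.95 = 7.230 m
R = A/P = 5.064/7.230 = 0.7003 m
Q = (1/n)·A·R^(2/3)·S^(1/2) = (1/0.043) × 5.064 × 0.7003^(2/3) × 0.00078^(1/2) = 2.594 m³/s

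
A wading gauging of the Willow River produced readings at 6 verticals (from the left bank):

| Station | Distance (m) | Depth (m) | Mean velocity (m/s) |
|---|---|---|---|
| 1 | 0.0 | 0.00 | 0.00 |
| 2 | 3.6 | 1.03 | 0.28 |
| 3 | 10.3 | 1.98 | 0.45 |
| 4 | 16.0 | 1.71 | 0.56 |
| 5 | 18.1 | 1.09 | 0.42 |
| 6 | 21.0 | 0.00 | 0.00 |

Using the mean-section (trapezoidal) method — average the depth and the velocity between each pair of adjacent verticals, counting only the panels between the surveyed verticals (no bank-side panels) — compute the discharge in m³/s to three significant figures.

11.0 m³/s

Panel 1-2: Δb = 3.6 m, d̄ = (0.00+1.03)/2 = 0.515, v̄ = (0.00+0.28)/2 = 0.14 → q = 3.6×0.515×0.14 = 0.2596 m³/s
Panel 2-3: Δb = 6.7 m, d̄ = (1.03+1.98)/2 = 1.505, v̄ = (0.28+0.45)/2 = 0.365 → q = 6.7×1.505×0.365 = 3.680 m³/s
Panel 3-4: Δb = 5.7 m, d̄ = (1.98+1.71)/2 = 1.845, v̄ = (0.45+0.56)/2 = 0.505 → q = 5.7×1.845×0.505 = 5.311 m³/s
Panel 4-5: Δb = 2.1 m, d̄ = (1.71+1.09)/2 = 1.4, v̄ = (0.56+0.42)/2 = 0.49 → q = 2.1×1.4×0.49 = 1.441 m³/s
Panel 5-6: Δb = 2.9 m, d̄ = (1.09+0.00)/2 = 0.545, v̄ = (0.42+0.00)/2 = 0.21 → q = 2.9×0.545×0.21 = 0.3319 m³/s
Q = Σ q = 11.02 m³/s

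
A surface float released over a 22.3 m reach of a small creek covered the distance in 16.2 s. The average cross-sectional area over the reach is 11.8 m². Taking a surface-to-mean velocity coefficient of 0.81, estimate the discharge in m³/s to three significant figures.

13.2 m³/s

v_surface = L / t̄ = 22.3 / 16.2 = 1.377 m/s
v_mean = 0.81 × 1.377 = 1.115 m/s
Q = A × v_mean = 11.8 × 1.115 = 13.16 m³/s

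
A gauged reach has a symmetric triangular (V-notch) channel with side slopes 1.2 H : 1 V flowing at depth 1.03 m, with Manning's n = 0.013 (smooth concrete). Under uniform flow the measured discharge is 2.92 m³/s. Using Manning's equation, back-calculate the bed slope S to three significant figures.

0.00306

A = z·y² = 1.2×1.03² = 1.273 m²
P = 2y√(1+z²) = 2×1.03×√(1+1.2²) = 3.218 m
R = A/P = 1.273/3.218 = 0.3956 m
S = (Q·n / (1·A·R^(2/3)))² = (2.92×0.013 / (1×1.273×0.5389))² = 0.003061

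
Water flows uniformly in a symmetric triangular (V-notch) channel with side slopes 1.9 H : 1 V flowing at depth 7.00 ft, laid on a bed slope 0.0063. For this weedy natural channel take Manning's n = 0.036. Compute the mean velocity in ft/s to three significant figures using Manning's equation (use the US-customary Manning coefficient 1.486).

6.96 ft/s

A = z·y² = 1.9×7.00² = 93.10 ft²
P = 2y√(1+z²) = 2×7.00×√(1+1.9²) = 30.06 ft
R = A/P = 93.10/30.06 = 3.097 ft
Q = (1.486/n)·A·R^(2/3)·S^(1/2) = (1.486/0.036) × 93.10 × 3.097^(2/3) × 0.0063^(1/2) = 648.1 ft³/s
V = Q/A = 648.1/93.10 = 6.961 ft/s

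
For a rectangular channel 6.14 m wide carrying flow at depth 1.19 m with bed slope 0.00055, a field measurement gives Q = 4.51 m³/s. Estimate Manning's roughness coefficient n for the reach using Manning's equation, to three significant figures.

A = b·y = 6.14 × 1.19 = 7.307 m²
P = b + 2y = 6.14 + 2×1.19 = 8.520 m
R = A/P = 7.307/8.520 = 0.8576 m
n = (1/Q)·A·R^(2/3)·S^(1/2) = (1/4.51) × 7.307 × 0.9026 × 0.02345 = 0.03430

0.0343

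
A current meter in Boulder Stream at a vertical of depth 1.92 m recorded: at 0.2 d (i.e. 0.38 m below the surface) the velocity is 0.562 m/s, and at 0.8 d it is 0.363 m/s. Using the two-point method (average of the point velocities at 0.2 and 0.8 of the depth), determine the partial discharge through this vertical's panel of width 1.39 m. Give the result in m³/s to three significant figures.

1.23 m³/s

v̄ = (0.562 + 0.363) / 2 = 0.4625 m/s
q = v̄ × d × w = 0.4625 × 1.92 × 1.39 = 1.234 m³/s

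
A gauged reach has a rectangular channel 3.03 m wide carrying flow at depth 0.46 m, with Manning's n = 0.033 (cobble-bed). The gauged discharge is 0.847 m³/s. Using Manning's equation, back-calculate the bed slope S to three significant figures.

0.00161

A = b·y = 3.03 × 0.46 = 1.394 m²
P = b + 2y = 3.03 + 2×0.46 = 3.950 m
R = A/P = 1.394/3.950 = 0.3529 m
S = (Q·n / (1·A·R^(2/3)))² = (0.847×0.033 / (1×1.394×0.4993))² = 0.001613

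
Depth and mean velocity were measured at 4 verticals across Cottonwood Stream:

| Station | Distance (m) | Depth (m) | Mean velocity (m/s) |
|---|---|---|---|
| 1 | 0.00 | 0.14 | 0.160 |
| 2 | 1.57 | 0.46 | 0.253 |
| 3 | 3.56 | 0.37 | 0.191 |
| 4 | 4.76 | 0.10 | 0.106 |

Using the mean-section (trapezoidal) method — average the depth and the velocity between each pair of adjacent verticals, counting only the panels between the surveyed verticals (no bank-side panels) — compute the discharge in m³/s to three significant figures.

Panel 1-2: Δb = 1.57 m, d̄ = (0.14+0.46)/2 = 0.3, v̄ = (0.160+0.253)/2 = 0.2065 → q = 1.57×0.3×0.2065 = 0.09726 m³/s
Panel 2-3: Δb = 1.99 m, d̄ = (0.46+0.37)/2 = 0.415, v̄ = (0.253+0.191)/2 = 0.222 → q = 1.99×0.415×0.222 = 0.1833 m³/s
Panel 3-4: Δb = 1.2 m, d̄ = (0.37+0.10)/2 = 0.235, v̄ = (0.191+0.106)/2 = 0.1485 → q = 1.2×0.235×0.1485 = 0.04188 m³/s
Q = Σ q = 0.3225 m³/s

0.322 m³/s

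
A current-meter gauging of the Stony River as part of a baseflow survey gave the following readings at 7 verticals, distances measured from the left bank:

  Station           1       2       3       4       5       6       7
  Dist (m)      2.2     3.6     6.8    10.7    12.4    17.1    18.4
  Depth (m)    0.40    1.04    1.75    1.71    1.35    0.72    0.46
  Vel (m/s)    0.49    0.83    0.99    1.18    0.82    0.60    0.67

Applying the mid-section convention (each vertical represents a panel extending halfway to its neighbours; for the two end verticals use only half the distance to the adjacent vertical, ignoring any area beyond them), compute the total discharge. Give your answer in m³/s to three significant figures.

19.0 m³/s

w_1 = (3.6 − 2.2)/2 = 0.7 m; q_1 = 0.49 × 0.40 × 0.7 = 0.1372 m³/s
w_2 = (6.8 − 2.2)/2 = 2.3 m; q_2 = 0.83 × 1.04 × 2.3 = 1.985 m³/s
w_3 = (10.7 − 3.6)/2 = 3.55 m; q_3 = 0.99 × 1.75 × 3.55 = 6.150 m³/s
w_4 = (12.4 − 6.8)/2 = 2.8 m; q_4 = 1.18 × 1.71 × 2.8 = 5.650 m³/s
w_5 = (17.1 − 10.7)/2 = 3.2 m; q_5 = 0.82 × 1.35 × 3.2 = 3.542 m³/s
w_6 = (18.4 − 12.4)/2 = 3 m; q_6 = 0.60 × 0.72 × 3 = 1.296 m³/s
w_7 = (18.4 − 17.1)/2 = 0.65 m; q_7 = 0.67 × 0.46 × 0.65 = 0.2003 m³/s
Q = Σ qᵢ = 18.96 m³/s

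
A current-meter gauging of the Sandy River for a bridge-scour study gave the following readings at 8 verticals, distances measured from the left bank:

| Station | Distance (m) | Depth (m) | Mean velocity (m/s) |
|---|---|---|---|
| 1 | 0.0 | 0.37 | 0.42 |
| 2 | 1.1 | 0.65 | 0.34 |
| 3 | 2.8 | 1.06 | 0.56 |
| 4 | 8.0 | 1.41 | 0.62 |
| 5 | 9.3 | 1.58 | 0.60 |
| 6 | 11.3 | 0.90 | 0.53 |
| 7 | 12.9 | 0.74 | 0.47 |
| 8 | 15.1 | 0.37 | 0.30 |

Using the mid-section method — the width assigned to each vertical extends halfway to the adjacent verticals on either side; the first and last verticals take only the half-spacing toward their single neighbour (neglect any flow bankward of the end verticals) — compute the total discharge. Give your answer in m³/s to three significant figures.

8.49 m³/s

w_1 = (1.1 − 0.0)/2 = 0.55 m; q_1 = 0.42 × 0.37 × 0.55 = 0.08547 m³/s
w_2 = (2.8 − 0.0)/2 = 1.4 m; q_2 = 0.34 × 0.65 × 1.4 = 0.3094 m³/s
w_3 = (8.0 − 1.1)/2 = 3.45 m; q_3 = 0.56 × 1.06 × 3.45 = 2.048 m³/s
w_4 = (9.3 − 2.8)/2 = 3.25 m; q_4 = 0.62 × 1.41 × 3.25 = 2.841 m³/s
w_5 = (11.3 − 8.0)/2 = 1.65 m; q_5 = 0.60 × 1.58 × 1.65 = 1.564 m³/s
w_6 = (12.9 − 9.3)/2 = 1.8 m; q_6 = 0.53 × 0.90 × 1.8 = 0.8586 m³/s
w_7 = (15.1 − 11.3)/2 = 1.9 m; q_7 = 0.47 × 0.74 × 1.9 = 0.6608 m³/s
w_8 = (15.1 − 12.9)/2 = 1.1 m; q_8 = 0.30 × 0.37 × 1.1 = 0.1221 m³/s
Q = Σ qᵢ = 8.490 m³/s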